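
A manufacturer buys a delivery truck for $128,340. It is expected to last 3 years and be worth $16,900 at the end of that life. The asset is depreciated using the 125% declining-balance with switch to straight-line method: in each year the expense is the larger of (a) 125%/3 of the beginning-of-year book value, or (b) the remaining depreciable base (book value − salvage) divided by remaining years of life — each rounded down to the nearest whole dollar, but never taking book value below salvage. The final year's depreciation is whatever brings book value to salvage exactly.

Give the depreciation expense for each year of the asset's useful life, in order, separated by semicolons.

$53,475; $31,193; $26,772

Depreciable base = $128,340 − $16,900 = $111,440.
Year 1: DB = ⌊$128,340 × 125%/3⌋ = $53,475; SL = ⌊$111,440/3⌋ = $37,146 → take DB $53,475. Book value $74,865.
Year 2: DB = ⌊$74,865 × 125%/3⌋ = $31,193; SL = ⌊$57,965/2⌋ = $28,982 → take DB $31,193. Book value $43,672.
Year 3 (final): $43,672 − $16,900 = $26,772. Book value $16,900.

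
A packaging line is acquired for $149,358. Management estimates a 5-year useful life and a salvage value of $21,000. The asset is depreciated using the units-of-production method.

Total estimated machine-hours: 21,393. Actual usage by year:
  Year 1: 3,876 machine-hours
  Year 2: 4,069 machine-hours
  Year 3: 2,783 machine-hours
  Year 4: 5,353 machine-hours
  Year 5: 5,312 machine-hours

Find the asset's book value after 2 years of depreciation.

Depreciable base = $149,358 − $21,000 = $128,358.
Rate = $128,358 / 21,393 machine-hours = $6 per machine-hour.
Year 1: 3,876 × $6 = $23,256. Book value $126,102.
Year 2: 4,069 × $6 = $24,414. Book value $101,688.

$101,688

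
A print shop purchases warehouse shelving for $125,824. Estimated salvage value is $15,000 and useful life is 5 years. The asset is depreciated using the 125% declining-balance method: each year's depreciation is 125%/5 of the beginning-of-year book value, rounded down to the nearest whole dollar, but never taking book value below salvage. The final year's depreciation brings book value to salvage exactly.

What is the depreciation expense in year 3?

Depreciable base = $125,824 − $15,000 = $110,824.
Year 1: ⌊$125,824 × 125%/5⌋ = $31,456. Book value $94,368.
Year 2: ⌊$94,368 × 125%/5⌋ = $23,592. Book value $70,776.
Year 3: ⌊$70,776 × 125%/5⌋ = $17,694. Book value $53,082.

$17,694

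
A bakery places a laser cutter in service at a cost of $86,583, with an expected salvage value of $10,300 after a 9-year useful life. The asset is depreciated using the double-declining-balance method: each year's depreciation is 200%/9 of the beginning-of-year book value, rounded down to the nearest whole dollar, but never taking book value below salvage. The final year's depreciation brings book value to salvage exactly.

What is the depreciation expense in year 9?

Depreciable base = $86,583 − $10,300 = $76,283.
Year 1: ⌊$86,583 × 200%/9⌋ = $19,240. Book value $67,343.
Year 2: ⌊$67,343 × 200%/9⌋ = $14,965. Book value $52,378.
Year 3: ⌊$52,378 × 200%/9⌋ = $11,639. Book value $40,739.
Year 4: ⌊$40,739 × 200%/9⌋ = $9,053. Book value $31,686.
Year 5: ⌊$31,686 × 200%/9⌋ = $7,041. Book value $24,645.
Year 6: ⌊$24,645 × 200%/9⌋ = $5,476. Book value $19,169.
Year 7: ⌊$19,169 × 200%/9⌋ = $4,259. Book value $14,910.
Year 8: ⌊$14,910 × 200%/9⌋ = $3,313. Book value $11,597.
Year 9 (final): $11,597 − $10,300 = $1,297. Book value $10,300.

$1,297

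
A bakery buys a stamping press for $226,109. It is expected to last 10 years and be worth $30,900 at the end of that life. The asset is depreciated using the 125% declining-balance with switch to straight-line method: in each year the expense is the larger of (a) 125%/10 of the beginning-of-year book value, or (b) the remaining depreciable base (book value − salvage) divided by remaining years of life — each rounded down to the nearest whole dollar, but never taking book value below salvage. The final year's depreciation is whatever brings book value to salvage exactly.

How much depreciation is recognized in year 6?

Depreciable base = $226,109 − $30,900 = $195,209.
Year 1: DB = ⌊$226,109 × 125%/10⌋ = $28,263; SL = ⌊$195,209/10⌋ = $19,520 → take DB $28,263. Book value $197,846.
Year 2: DB = ⌊$197,846 × 125%/10⌋ = $24,730; SL = ⌊$166,946/9⌋ = $18,549 → take DB $24,730. Book value $173,116.
Year 3: DB = ⌊$173,116 × 125%/10⌋ = $21,639; SL = ⌊$142,216/8⌋ = $17,777 → take DB $21,639. Book value $151,477.
Year 4: DB = ⌊$151,477 × 125%/10⌋ = $18,934; SL = ⌊$120,577/7⌋ = $17,225 → take DB $18,934. Book value $132,543.
Year 5: DB = ⌊$132,543 × 125%/10⌋ = $16,567; SL = ⌊$101,643/6⌋ = $16,940 → take SL $16,940. Book value $115,603.
Year 6: DB = ⌊$115,603 × 125%/10⌋ = $14,450; SL = ⌊$84,703/5⌋ = $16,940 → take SL $16,940. Book value $98,663.

$16,940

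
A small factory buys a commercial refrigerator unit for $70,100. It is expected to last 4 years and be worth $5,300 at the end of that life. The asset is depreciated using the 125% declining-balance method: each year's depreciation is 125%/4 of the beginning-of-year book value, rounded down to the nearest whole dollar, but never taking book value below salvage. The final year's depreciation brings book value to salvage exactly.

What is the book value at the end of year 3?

$22,780

Depreciable base = $70,100 − $5,300 = $64,800.
Year 1: ⌊$70,100 × 125%/4⌋ = $21,906. Book value $48,194.
Year 2: ⌊$48,194 × 125%/4⌋ = $15,060. Book value $33,134.
Year 3: ⌊$33,134 × 125%/4⌋ = $10,354. Book value $22,780.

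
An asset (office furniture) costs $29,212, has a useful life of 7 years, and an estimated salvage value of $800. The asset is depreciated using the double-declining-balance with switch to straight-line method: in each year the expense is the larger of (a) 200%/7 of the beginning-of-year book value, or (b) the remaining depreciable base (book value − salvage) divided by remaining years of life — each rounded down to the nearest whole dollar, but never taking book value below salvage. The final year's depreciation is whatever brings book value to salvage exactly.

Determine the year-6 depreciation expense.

$2,268

Depreciable base = $29,212 − $800 = $28,412.
Year 1: DB = ⌊$29,212 × 200%/7⌋ = $8,346; SL = ⌊$28,412/7⌋ = $4,058 → take DB $8,346. Book value $20,866.
Year 2: DB = ⌊$20,866 × 200%/7⌋ = $5,961; SL = ⌊$20,066/6⌋ = $3,344 → take DB $5,961. Book value $14,905.
Year 3: DB = ⌊$14,905 × 200%/7⌋ = $4,258; SL = ⌊$14,105/5⌋ = $2,821 → take DB $4,258. Book value $10,647.
Year 4: DB = ⌊$10,647 × 200%/7⌋ = $3,042; SL = ⌊$9,847/4⌋ = $2,461 → take DB $3,042. Book value $7,605.
Year 5: DB = ⌊$7,605 × 200%/7⌋ = $2,172; SL = ⌊$6,805/3⌋ = $2,268 → take SL $2,268. Book value $5,337.
Year 6: DB = ⌊$5,337 × 200%/7⌋ = $1,524; SL = ⌊$4,537/2⌋ = $2,268 → take SL $2,268. Book value $3,069.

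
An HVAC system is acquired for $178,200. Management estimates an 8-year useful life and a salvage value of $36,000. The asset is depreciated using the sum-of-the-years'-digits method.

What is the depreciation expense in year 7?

$7,900

Depreciable base = $178,200 − $36,000 = $142,200.
Sum of the years' digits = 8+7+6+5+4+3+2+1 = 36.
Year 1: $142,200 × 8/36 = $31,600. Book value $146,600.
Year 2: $142,200 × 7/36 = $27,650. Book value $118,950.
Year 3: $142,200 × 6/36 = $23,700. Book value $95,250.
Year 4: $142,200 × 5/36 = $19,750. Book value $75,500.
Year 5: $142,200 × 4/36 = $15,800. Book value $59,700.
Year 6: $142,200 × 3/36 = $11,850. Book value $47,850.
Year 7: $142,200 × 2/36 = $7,900. Book value $39,950.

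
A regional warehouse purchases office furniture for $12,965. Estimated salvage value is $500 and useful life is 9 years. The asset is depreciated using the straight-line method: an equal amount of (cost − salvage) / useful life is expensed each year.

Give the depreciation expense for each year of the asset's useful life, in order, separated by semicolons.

$1,385; $1,385; $1,385; $1,385; $1,385; $1,385; $1,385; $1,385; $1,385

Depreciable base = $12,965 − $500 = $12,465.
Annual expense = $12,465 / 9 = $1,385.
End of year 1: book value $11,580.
End of year 2: book value $10,195.
End of year 3: book value $8,810.
End of year 4: book value $7,425.
End of year 5: book value $6,040.
End of year 6: book value $4,655.
End of year 7: book value $3,270.
End of year 8: book value $1,885.
End of year 9: book value $500.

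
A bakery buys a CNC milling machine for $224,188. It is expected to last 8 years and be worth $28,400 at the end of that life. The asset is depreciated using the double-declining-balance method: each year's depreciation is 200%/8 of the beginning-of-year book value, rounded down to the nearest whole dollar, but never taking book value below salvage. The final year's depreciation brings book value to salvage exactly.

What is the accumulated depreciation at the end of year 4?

Depreciable base = $224,188 − $28,400 = $195,788.
Year 1: ⌊$224,188 × 200%/8⌋ = $56,047. Book value $168,141.
Year 2: ⌊$168,141 × 200%/8⌋ = $42,035. Book value $126,106.
Year 3: ⌊$126,106 × 200%/8⌋ = $31,526. Book value $94,580.
Year 4: ⌊$94,580 × 200%/8⌋ = $23,645. Book value $70,935.
Accumulated through year 4 = $224,188 − $70,935 = $153,253.

$153,253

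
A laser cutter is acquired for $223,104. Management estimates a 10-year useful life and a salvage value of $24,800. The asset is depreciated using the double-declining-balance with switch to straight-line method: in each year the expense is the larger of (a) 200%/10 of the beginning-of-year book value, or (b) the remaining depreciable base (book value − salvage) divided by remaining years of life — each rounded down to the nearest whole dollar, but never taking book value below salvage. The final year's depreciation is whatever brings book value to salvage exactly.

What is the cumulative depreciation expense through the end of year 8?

Depreciable base = $223,104 − $24,800 = $198,304.
Year 1: DB = ⌊$223,104 × 200%/10⌋ = $44,620; SL = ⌊$198,304/10⌋ = $19,830 → take DB $44,620. Book value $178,484.
Year 2: DB = ⌊$178,484 × 200%/10⌋ = $35,696; SL = ⌊$153,684/9⌋ = $17,076 → take DB $35,696. Book value $142,788.
Year 3: DB = ⌊$142,788 × 200%/10⌋ = $28,557; SL = ⌊$117,988/8⌋ = $14,748 → take DB $28,557. Book value $114,231.
Year 4: DB = ⌊$114,231 × 200%/10⌋ = $22,846; SL = ⌊$89,431/7⌋ = $12,775 → take DB $22,846. Book value $91,385.
Year 5: DB = ⌊$91,385 × 200%/10⌋ = $18,277; SL = ⌊$66,585/6⌋ = $11,097 → take DB $18,277. Book value $73,108.
Year 6: DB = ⌊$73,108 × 200%/10⌋ = $14,621; SL = ⌊$48,308/5⌋ = $9,661 → take DB $14,621. Book value $58,487.
Year 7: DB = ⌊$58,487 × 200%/10⌋ = $11,697; SL = ⌊$33,687/4⌋ = $8,421 → take DB $11,697. Book value $46,790.
Year 8: DB = ⌊$46,790 × 200%/10⌋ = $9,358; SL = ⌊$21,990/3⌋ = $7,330 → take DB $9,358. Book value $37,432.
Accumulated through year 8 = $223,104 − $37,432 = $185,672.

$185,672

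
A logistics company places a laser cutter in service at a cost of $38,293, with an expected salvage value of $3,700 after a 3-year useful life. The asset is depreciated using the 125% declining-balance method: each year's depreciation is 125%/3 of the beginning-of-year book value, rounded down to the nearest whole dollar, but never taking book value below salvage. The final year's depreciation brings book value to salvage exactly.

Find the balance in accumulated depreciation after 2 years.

Depreciable base = $38,293 − $3,700 = $34,593.
Year 1: ⌊$38,293 × 125%/3⌋ = $15,955. Book value $22,338.
Year 2: ⌊$22,338 × 125%/3⌋ = $9,307. Book value $13,031.
Accumulated through year 2 = $38,293 − $13,031 = $25,262.

$25,262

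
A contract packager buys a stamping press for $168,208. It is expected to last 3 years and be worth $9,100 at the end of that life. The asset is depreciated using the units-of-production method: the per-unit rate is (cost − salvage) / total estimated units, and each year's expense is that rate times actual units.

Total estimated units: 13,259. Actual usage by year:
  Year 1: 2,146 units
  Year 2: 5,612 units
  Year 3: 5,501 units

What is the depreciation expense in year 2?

$67,344

Depreciable base = $168,208 − $9,100 = $159,108.
Rate = $159,108 / 13,259 units = $12 per unit.
Year 1: 2,146 × $12 = $25,752. Book value $142,456.
Year 2: 5,612 × $12 = $67,344. Book value $75,112.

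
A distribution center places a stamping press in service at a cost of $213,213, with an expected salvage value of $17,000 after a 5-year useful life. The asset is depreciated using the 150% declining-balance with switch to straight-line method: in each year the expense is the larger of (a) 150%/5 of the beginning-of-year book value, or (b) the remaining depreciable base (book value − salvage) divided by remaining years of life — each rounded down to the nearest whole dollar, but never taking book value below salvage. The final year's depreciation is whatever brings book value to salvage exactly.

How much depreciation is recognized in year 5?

$28,067

Depreciable base = $213,213 − $17,000 = $196,213.
Year 1: DB = ⌊$213,213 × 150%/5⌋ = $63,963; SL = ⌊$196,213/5⌋ = $39,242 → take DB $63,963. Book value $149,250.
Year 2: DB = ⌊$149,250 × 150%/5⌋ = $44,775; SL = ⌊$132,250/4⌋ = $33,062 → take DB $44,775. Book value $104,475.
Year 3: DB = ⌊$104,475 × 150%/5⌋ = $31,342; SL = ⌊$87,475/3⌋ = $29,158 → take DB $31,342. Book value $73,133.
Year 4: DB = ⌊$73,133 × 150%/5⌋ = $21,939; SL = ⌊$56,133/2⌋ = $28,066 → take SL $28,066. Book value $45,067.
Year 5 (final): $45,067 − $17,000 = $28,067. Book value $17,000.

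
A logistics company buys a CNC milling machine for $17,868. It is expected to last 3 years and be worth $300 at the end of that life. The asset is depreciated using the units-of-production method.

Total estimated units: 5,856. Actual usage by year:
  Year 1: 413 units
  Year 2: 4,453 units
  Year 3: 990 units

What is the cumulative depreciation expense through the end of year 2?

Depreciable base = $17,868 − $300 = $17,568.
Rate = $17,568 / 5,856 units = $3 per unit.
Year 1: 413 × $3 = $1,239. Book value $16,629.
Year 2: 4,453 × $3 = $13,359. Book value $3,270.
Accumulated through year 2 = $17,868 − $3,270 = $14,598.

$14,598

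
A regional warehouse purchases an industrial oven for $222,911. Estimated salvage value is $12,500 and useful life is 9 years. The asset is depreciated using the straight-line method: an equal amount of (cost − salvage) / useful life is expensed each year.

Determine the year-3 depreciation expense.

$23,379

Depreciable base = $222,911 − $12,500 = $210,411.
Annual expense = $210,411 / 9 = $23,379.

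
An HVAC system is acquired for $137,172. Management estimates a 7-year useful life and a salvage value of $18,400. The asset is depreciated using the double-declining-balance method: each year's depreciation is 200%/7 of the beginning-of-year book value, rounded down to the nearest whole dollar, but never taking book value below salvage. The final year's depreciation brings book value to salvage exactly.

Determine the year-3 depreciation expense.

$19,996

Depreciable base = $137,172 − $18,400 = $118,772.
Year 1: ⌊$137,172 × 200%/7⌋ = $39,192. Book value $97,980.
Year 2: ⌊$97,980 × 200%/7⌋ = $27,994. Book value $69,986.
Year 3: ⌊$69,986 × 200%/7⌋ = $19,996. Book value $49,990.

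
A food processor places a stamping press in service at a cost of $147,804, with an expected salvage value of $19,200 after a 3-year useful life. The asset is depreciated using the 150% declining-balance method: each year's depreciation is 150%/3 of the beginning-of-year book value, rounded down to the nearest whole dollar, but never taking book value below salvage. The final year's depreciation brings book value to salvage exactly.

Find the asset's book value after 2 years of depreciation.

Depreciable base = $147,804 − $19,200 = $128,604.
Year 1: ⌊$147,804 × 150%/3⌋ = $73,902. Book value $73,902.
Year 2: ⌊$73,902 × 150%/3⌋ = $36,951. Book value $36,951.

$36,951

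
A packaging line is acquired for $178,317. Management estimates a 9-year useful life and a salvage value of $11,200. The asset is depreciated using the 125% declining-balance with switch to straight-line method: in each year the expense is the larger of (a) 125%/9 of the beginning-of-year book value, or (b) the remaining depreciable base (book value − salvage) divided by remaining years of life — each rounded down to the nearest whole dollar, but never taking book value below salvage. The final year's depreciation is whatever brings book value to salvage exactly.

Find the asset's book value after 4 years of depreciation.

$96,751

Depreciable base = $178,317 − $11,200 = $167,117.
Year 1: DB = ⌊$178,317 × 125%/9⌋ = $24,766; SL = ⌊$167,117/9⌋ = $18,568 → take DB $24,766. Book value $153,551.
Year 2: DB = ⌊$153,551 × 125%/9⌋ = $21,326; SL = ⌊$142,351/8⌋ = $17,793 → take DB $21,326. Book value $132,225.
Year 3: DB = ⌊$132,225 × 125%/9⌋ = $18,364; SL = ⌊$121,025/7⌋ = $17,289 → take DB $18,364. Book value $113,861.
Year 4: DB = ⌊$113,861 × 125%/9⌋ = $15,814; SL = ⌊$102,661/6⌋ = $17,110 → take SL $17,110. Book value $96,751.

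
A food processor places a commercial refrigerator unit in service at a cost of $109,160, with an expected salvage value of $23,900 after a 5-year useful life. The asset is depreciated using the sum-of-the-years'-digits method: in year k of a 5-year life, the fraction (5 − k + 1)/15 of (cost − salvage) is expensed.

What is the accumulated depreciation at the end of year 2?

Depreciable base = $109,160 − $23,900 = $85,260.
Sum of the years' digits = 5+4+3+2+1 = 15.
Year 1: $85,260 × 5/15 = $28,420. Book value $80,740.
Year 2: $85,260 × 4/15 = $22,736. Book value $58,004.
Accumulated through year 2 = $109,160 − $58,004 = $51,156.

$51,156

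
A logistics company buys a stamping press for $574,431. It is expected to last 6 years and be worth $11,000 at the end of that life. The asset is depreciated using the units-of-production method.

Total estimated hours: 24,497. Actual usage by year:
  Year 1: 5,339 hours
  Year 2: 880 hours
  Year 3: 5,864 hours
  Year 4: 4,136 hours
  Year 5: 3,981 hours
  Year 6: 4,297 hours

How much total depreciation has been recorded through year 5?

$464,600

Depreciable base = $574,431 − $11,000 = $563,431.
Rate = $563,431 / 24,497 hours = $23 per hour.
Year 1: 5,339 × $23 = $122,797. Book value $451,634.
Year 2: 880 × $23 = $20,240. Book value $431,394.
Year 3: 5,864 × $23 = $134,872. Book value $296,522.
Year 4: 4,136 × $23 = $95,128. Book value $201,394.
Year 5: 3,981 × $23 = $91,563. Book value $109,831.
Accumulated through year 5 = $574,431 − $109,831 = $464,600.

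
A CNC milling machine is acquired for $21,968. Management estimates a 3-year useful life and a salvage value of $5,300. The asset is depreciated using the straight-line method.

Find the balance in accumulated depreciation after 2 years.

$11,112

Depreciable base = $21,968 − $5,300 = $16,668.
Annual expense = $16,668 / 3 = $5,556.
End of year 1: book value $16,412.
End of year 2: book value $10,856.
Accumulated through year 2 = $21,968 − $10,856 = $11,112.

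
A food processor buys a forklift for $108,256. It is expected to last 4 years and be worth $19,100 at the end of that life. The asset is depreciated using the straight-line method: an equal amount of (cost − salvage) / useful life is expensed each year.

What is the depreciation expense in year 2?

$22,289

Depreciable base = $108,256 − $19,100 = $89,156.
Annual expense = $89,156 / 4 = $22,289.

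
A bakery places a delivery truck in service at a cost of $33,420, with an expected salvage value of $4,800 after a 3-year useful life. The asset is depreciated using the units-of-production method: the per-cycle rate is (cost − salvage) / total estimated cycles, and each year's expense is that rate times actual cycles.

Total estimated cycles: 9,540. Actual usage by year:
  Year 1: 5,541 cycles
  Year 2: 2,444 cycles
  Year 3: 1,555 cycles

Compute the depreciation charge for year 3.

$4,665

Depreciable base = $33,420 − $4,800 = $28,620.
Rate = $28,620 / 9,540 cycles = $3 per cycle.
Year 1: 5,541 × $3 = $16,623. Book value $16,797.
Year 2: 2,444 × $3 = $7,332. Book value $9,465.
Year 3: 1,555 × $3 = $4,665. Book value $4,800.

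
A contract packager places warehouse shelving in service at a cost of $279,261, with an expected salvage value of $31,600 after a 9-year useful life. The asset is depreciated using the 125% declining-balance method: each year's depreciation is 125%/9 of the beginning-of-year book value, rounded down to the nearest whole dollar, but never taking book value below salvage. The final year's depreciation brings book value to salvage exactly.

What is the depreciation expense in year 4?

Depreciable base = $279,261 − $31,600 = $247,661.
Year 1: ⌊$279,261 × 125%/9⌋ = $38,786. Book value $240,475.
Year 2: ⌊$240,475 × 125%/9⌋ = $33,399. Book value $207,076.
Year 3: ⌊$207,076 × 125%/9⌋ = $28,760. Book value $178,316.
Year 4: ⌊$178,316 × 125%/9⌋ = $24,766. Book value $153,550.

$24,766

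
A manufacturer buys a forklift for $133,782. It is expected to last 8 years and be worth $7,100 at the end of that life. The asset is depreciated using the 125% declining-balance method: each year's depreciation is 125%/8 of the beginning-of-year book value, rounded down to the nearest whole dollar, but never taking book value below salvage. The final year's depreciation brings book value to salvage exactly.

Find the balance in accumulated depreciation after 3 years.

Depreciable base = $133,782 − $7,100 = $126,682.
Year 1: ⌊$133,782 × 125%/8⌋ = $20,903. Book value $112,879.
Year 2: ⌊$112,879 × 125%/8⌋ = $17,637. Book value $95,242.
Year 3: ⌊$95,242 × 125%/8⌋ = $14,881. Book value $80,361.
Accumulated through year 3 = $133,782 − $80,361 = $53,421.

$53,421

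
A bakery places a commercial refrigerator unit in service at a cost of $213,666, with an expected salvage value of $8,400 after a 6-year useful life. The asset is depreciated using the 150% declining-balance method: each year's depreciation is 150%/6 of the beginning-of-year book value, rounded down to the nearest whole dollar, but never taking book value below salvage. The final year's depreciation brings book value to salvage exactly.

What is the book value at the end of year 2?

Depreciable base = $213,666 − $8,400 = $205,266.
Year 1: ⌊$213,666 × 150%/6⌋ = $53,416. Book value $160,250.
Year 2: ⌊$160,250 × 150%/6⌋ = $40,062. Book value $120,188.

$120,188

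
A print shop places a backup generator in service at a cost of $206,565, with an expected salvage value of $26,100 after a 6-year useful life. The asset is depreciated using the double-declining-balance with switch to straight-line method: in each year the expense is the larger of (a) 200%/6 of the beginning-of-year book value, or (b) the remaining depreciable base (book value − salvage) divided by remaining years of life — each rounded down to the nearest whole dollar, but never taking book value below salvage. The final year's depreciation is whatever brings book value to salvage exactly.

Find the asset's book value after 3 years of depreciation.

$61,205

Depreciable base = $206,565 − $26,100 = $180,465.
Year 1: DB = ⌊$206,565 × 200%/6⌋ = $68,855; SL = ⌊$180,465/6⌋ = $30,077 → take DB $68,855. Book value $137,710.
Year 2: DB = ⌊$137,710 × 200%/6⌋ = $45,903; SL = ⌊$111,610/5⌋ = $22,322 → take DB $45,903. Book value $91,807.
Year 3: DB = ⌊$91,807 × 200%/6⌋ = $30,602; SL = ⌊$65,707/4⌋ = $16,426 → take DB $30,602. Book value $61,205.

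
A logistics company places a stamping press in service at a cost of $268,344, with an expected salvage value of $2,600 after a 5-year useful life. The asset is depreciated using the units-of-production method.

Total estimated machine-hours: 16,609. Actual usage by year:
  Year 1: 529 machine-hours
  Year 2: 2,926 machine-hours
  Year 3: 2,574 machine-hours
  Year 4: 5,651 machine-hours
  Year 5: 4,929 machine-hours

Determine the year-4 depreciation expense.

Depreciable base = $268,344 − $2,600 = $265,744.
Rate = $265,744 / 16,609 machine-hours = $16 per machine-hour.
Year 1: 529 × $16 = $8,464. Book value $259,880.
Year 2: 2,926 × $16 = $46,816. Book value $213,064.
Year 3: 2,574 × $16 = $41,184. Book value $171,880.
Year 4: 5,651 × $16 = $90,416. Book value $81,464.

$90,416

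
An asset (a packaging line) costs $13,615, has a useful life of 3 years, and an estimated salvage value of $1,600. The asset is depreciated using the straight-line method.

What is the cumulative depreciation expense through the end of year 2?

$8,010

Depreciable base = $13,615 − $1,600 = $12,015.
Annual expense = $12,015 / 3 = $4,005.
End of year 1: book value $9,610.
End of year 2: book value $5,605.
Accumulated through year 2 = $13,615 − $5,605 = $8,010.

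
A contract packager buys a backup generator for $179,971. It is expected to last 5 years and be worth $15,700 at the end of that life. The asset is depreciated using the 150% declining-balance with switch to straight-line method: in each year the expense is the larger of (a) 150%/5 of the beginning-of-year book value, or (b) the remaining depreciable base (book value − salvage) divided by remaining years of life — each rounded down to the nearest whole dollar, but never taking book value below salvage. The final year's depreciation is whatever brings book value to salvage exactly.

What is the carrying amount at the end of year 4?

$38,716

Depreciable base = $179,971 − $15,700 = $164,271.
Year 1: DB = ⌊$179,971 × 150%/5⌋ = $53,991; SL = ⌊$164,271/5⌋ = $32,854 → take DB $53,991. Book value $125,980.
Year 2: DB = ⌊$125,980 × 150%/5⌋ = $37,794; SL = ⌊$110,280/4⌋ = $27,570 → take DB $37,794. Book value $88,186.
Year 3: DB = ⌊$88,186 × 150%/5⌋ = $26,455; SL = ⌊$72,486/3⌋ = $24,162 → take DB $26,455. Book value $61,731.
Year 4: DB = ⌊$61,731 × 150%/5⌋ = $18,519; SL = ⌊$46,031/2⌋ = $23,015 → take SL $23,015. Book value $38,716.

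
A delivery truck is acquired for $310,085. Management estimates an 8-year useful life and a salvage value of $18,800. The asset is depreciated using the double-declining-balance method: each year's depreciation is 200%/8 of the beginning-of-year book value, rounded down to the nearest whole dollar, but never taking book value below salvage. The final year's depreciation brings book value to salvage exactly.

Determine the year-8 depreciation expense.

Depreciable base = $310,085 − $18,800 = $291,285.
Year 1: ⌊$310,085 × 200%/8⌋ = $77,521. Book value $232,564.
Year 2: ⌊$232,564 × 200%/8⌋ = $58,141. Book value $174,423.
Year 3: ⌊$174,423 × 200%/8⌋ = $43,605. Book value $130,818.
Year 4: ⌊$130,818 × 200%/8⌋ = $32,704. Book value $98,114.
Year 5: ⌊$98,114 × 200%/8⌋ = $24,528. Book value $73,586.
Year 6: ⌊$73,586 × 200%/8⌋ = $18,396. Book value $55,190.
Year 7: ⌊$55,190 × 200%/8⌋ = $13,797. Book value $41,393.
Year 8 (final): $41,393 − $18,800 = $22,593. Book value $18,800.

$22,593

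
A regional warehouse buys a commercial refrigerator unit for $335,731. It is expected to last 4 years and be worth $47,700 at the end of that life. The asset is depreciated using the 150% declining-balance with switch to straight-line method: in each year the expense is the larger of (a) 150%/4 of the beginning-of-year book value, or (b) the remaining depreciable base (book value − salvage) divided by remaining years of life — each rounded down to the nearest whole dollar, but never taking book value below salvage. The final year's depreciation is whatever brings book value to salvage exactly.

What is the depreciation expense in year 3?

Depreciable base = $335,731 − $47,700 = $288,031.
Year 1: DB = ⌊$335,731 × 150%/4⌋ = $125,899; SL = ⌊$288,031/4⌋ = $72,007 → take DB $125,899. Book value $209,832.
Year 2: DB = ⌊$209,832 × 150%/4⌋ = $78,687; SL = ⌊$162,132/3⌋ = $54,044 → take DB $78,687. Book value $131,145.
Year 3: DB = ⌊$131,145 × 150%/4⌋ = $49,179; SL = ⌊$83,445/2⌋ = $41,722 → take DB $49,179. Book value $81,966.

$49,179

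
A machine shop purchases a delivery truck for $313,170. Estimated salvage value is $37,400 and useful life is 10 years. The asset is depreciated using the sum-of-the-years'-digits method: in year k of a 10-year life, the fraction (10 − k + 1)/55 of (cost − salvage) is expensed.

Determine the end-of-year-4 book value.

$142,694

Depreciable base = $313,170 − $37,400 = $275,770.
Sum of the years' digits = 10+9+8+7+6+5+4+3+2+1 = 55.
Year 1: $275,770 × 10/55 = $50,140. Book value $263,030.
Year 2: $275,770 × 9/55 = $45,126. Book value $217,904.
Year 3: $275,770 × 8/55 = $40,112. Book value $177,792.
Year 4: $275,770 × 7/55 = $35,098. Book value $142,694.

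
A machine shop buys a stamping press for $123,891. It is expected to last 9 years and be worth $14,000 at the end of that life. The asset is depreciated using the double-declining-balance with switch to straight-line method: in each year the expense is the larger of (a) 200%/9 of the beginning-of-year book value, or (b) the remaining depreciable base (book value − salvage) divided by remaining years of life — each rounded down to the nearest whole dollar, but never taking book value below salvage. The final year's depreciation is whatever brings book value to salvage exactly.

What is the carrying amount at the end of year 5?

$35,264

Depreciable base = $123,891 − $14,000 = $109,891.
Year 1: DB = ⌊$123,891 × 200%/9⌋ = $27,531; SL = ⌊$109,891/9⌋ = $12,210 → take DB $27,531. Book value $96,360.
Year 2: DB = ⌊$96,360 × 200%/9⌋ = $21,413; SL = ⌊$82,360/8⌋ = $10,295 → take DB $21,413. Book value $74,947.
Year 3: DB = ⌊$74,947 × 200%/9⌋ = $16,654; SL = ⌊$60,947/7⌋ = $8,706 → take DB $16,654. Book value $58,293.
Year 4: DB = ⌊$58,293 × 200%/9⌋ = $12,954; SL = ⌊$44,293/6⌋ = $7,382 → take DB $12,954. Book value $45,339.
Year 5: DB = ⌊$45,339 × 200%/9⌋ = $10,075; SL = ⌊$31,339/5⌋ = $6,267 → take DB $10,075. Book value $35,264.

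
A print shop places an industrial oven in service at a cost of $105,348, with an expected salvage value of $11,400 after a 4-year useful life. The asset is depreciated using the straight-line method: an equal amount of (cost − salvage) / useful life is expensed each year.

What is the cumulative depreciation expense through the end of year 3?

Depreciable base = $105,348 − $11,400 = $93,948.
Annual expense = $93,948 / 4 = $23,487.
End of year 1: book value $81,861.
End of year 2: book value $58,374.
End of year 3: book value $34,887.
Accumulated through year 3 = $105,348 − $34,887 = $70,461.

$70,461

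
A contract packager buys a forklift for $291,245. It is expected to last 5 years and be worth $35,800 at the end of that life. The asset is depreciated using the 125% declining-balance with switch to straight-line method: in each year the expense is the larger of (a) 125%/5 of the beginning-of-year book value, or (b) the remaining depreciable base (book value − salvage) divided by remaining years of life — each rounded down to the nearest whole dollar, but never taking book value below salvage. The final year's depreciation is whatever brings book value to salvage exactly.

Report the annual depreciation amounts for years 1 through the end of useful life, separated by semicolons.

$72,811; $54,608; $42,675; $42,675; $42,676

Depreciable base = $291,245 − $35,800 = $255,445.
Year 1: DB = ⌊$291,245 × 125%/5⌋ = $72,811; SL = ⌊$255,445/5⌋ = $51,089 → take DB $72,811. Book value $218,434.
Year 2: DB = ⌊$218,434 × 125%/5⌋ = $54,608; SL = ⌊$182,634/4⌋ = $45,658 → take DB $54,608. Book value $163,826.
Year 3: DB = ⌊$163,826 × 125%/5⌋ = $40,956; SL = ⌊$128,026/3⌋ = $42,675 → take SL $42,675. Book value $121,151.
Year 4: DB = ⌊$121,151 × 125%/5⌋ = $30,287; SL = ⌊$85,351/2⌋ = $42,675 → take SL $42,675. Book value $78,476.
Year 5 (final): $78,476 − $35,800 = $42,676. Book value $35,800.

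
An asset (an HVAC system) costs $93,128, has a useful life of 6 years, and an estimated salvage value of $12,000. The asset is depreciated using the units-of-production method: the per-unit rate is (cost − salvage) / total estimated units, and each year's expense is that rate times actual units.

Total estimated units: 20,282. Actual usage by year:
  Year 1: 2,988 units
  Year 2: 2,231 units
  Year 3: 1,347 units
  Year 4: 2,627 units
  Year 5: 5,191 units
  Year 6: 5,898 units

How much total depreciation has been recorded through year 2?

Depreciable base = $93,128 − $12,000 = $81,128.
Rate = $81,128 / 20,282 units = $4 per unit.
Year 1: 2,988 × $4 = $11,952. Book value $81,176.
Year 2: 2,231 × $4 = $8,924. Book value $72,252.
Accumulated through year 2 = $93,128 − $72,252 = $20,876.

$20,876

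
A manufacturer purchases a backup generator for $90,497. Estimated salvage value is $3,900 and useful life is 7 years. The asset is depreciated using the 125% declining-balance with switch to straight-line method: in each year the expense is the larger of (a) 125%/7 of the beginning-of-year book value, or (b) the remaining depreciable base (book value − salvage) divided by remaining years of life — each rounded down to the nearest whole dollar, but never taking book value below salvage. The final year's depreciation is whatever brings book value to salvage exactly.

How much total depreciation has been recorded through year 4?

Depreciable base = $90,497 − $3,900 = $86,597.
Year 1: DB = ⌊$90,497 × 125%/7⌋ = $16,160; SL = ⌊$86,597/7⌋ = $12,371 → take DB $16,160. Book value $74,337.
Year 2: DB = ⌊$74,337 × 125%/7⌋ = $13,274; SL = ⌊$70,437/6⌋ = $11,739 → take DB $13,274. Book value $61,063.
Year 3: DB = ⌊$61,063 × 125%/7⌋ = $10,904; SL = ⌊$57,163/5⌋ = $11,432 → take SL $11,432. Book value $49,631.
Year 4: DB = ⌊$49,631 × 125%/7⌋ = $8,862; SL = ⌊$45,731/4⌋ = $11,432 → take SL $11,432. Book value $38,199.
Accumulated through year 4 = $90,497 − $38,199 = $52,298.

$52,298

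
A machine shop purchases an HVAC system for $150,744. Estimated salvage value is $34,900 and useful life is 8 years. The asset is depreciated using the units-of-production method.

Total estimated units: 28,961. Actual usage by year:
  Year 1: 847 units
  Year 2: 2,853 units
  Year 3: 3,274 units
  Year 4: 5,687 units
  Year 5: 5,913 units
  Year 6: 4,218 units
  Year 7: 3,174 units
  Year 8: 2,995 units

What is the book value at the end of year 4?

$100,100

Depreciable base = $150,744 − $34,900 = $115,844.
Rate = $115,844 / 28,961 units = $4 per unit.
Year 1: 847 × $4 = $3,388. Book value $147,356.
Year 2: 2,853 × $4 = $11,412. Book value $135,944.
Year 3: 3,274 × $4 = $13,096. Book value $122,848.
Year 4: 5,687 × $4 = $22,748. Book value $100,100.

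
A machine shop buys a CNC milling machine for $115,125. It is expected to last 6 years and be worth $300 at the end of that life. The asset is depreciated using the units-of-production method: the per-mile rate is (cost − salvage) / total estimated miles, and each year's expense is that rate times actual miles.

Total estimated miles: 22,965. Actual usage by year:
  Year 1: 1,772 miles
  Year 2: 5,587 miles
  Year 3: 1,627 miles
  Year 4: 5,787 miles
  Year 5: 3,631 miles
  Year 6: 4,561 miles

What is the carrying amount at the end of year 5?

Depreciable base = $115,125 − $300 = $114,825.
Rate = $114,825 / 22,965 miles = $5 per mile.
Year 1: 1,772 × $5 = $8,860. Book value $106,265.
Year 2: 5,587 × $5 = $27,935. Book value $78,330.
Year 3: 1,627 × $5 = $8,135. Book value $70,195.
Year 4: 5,787 × $5 = $28,935. Book value $41,260.
Year 5: 3,631 × $5 = $18,155. Book value $23,105.

$23,105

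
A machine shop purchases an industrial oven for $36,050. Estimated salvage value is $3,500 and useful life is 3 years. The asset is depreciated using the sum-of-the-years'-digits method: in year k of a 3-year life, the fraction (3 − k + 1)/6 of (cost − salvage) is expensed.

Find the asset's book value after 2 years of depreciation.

Depreciable base = $36,050 − $3,500 = $32,550.
Sum of the years' digits = 3+2+1 = 6.
Year 1: $32,550 × 3/6 = $16,275. Book value $19,775.
Year 2: $32,550 × 2/6 = $10,850. Book value $8,925.

$8,925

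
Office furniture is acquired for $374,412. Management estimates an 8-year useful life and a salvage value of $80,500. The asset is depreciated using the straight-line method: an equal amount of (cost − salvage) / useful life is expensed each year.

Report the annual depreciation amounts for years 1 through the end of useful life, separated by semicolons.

Depreciable base = $374,412 − $80,500 = $293,912.
Annual expense = $293,912 / 8 = $36,739.
End of year 1: book value $337,673.
End of year 2: book value $300,934.
End of year 3: book value $264,195.
End of year 4: book value $227,456.
End of year 5: book value $190,717.
End of year 6: book value $153,978.
End of year 7: book value $117,239.
End of year 8: book value $80,500.

$36,739; $36,739; $36,739; $36,739; $36,739; $36,739; $36,739; $36,739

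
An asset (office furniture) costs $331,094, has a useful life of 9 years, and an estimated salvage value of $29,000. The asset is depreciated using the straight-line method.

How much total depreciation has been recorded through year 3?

Depreciable base = $331,094 − $29,000 = $302,094.
Annual expense = $302,094 / 9 = $33,566.
End of year 1: book value $297,528.
End of year 2: book value $263,962.
End of year 3: book value $230,396.
Accumulated through year 3 = $331,094 − $230,396 = $100,698.

$100,698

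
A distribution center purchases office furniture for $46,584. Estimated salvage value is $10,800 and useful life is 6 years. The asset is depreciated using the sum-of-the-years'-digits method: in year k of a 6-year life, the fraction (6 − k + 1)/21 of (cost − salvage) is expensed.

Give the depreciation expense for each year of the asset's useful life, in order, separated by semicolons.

Depreciable base = $46,584 − $10,800 = $35,784.
Sum of the years' digits = 6+5+4+3+2+1 = 21.
Year 1: $35,784 × 6/21 = $10,224. Book value $36,360.
Year 2: $35,784 × 5/21 = $8,520. Book value $27,840.
Year 3: $35,784 × 4/21 = $6,816. Book value $21,024.
Year 4: $35,784 × 3/21 = $5,112. Book value $15,912.
Year 5: $35,784 × 2/21 = $3,408. Book value $12,504.
Year 6: $35,784 × 1/21 = $1,704. Book value $10,800.

$10,224; $8,520; $6,816; $5,112; $3,408; $1,704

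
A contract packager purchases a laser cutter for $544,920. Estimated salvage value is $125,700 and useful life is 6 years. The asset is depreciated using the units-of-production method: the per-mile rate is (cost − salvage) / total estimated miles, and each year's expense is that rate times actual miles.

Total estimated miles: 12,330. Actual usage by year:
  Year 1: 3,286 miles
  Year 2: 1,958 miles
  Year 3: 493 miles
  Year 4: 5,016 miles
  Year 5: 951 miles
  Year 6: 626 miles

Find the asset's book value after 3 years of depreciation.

Depreciable base = $544,920 − $125,700 = $419,220.
Rate = $419,220 / 12,330 miles = $34 per mile.
Year 1: 3,286 × $34 = $111,724. Book value $433,196.
Year 2: 1,958 × $34 = $66,572. Book value $366,624.
Year 3: 493 × $34 = $16,762. Book value $349,862.

$349,862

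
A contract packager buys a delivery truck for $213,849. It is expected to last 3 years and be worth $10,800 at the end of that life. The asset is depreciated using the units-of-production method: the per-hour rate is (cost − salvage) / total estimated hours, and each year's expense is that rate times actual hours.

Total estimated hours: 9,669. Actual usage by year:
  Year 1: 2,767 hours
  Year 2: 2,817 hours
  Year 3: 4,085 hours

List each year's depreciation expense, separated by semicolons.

$58,107; $59,157; $85,785

Depreciable base = $213,849 − $10,800 = $203,049.
Rate = $203,049 / 9,669 hours = $21 per hour.
Year 1: 2,767 × $21 = $58,107. Book value $155,742.
Year 2: 2,817 × $21 = $59,157. Book value $96,585.
Year 3: 4,085 × $21 = $85,785. Book value $10,800.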